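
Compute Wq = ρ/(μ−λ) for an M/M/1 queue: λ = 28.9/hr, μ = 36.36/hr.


ρ = 28.9/36.36 = 0.7948
Wq = ρ/(μ−λ) = 0.7948/(36.36 − 28.9) = 0.7948/7.46 = 0.1065 hr

Final: 0.1065 hr


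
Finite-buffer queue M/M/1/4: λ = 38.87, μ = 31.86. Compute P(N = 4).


ρ = λ/μ = 38.87/31.86 = 1.2200
P_K = (1−ρ)ρ^K/(1−ρ^(K+1)) = (-0.2200·2.215517)/(1 − 2.702986)
= -0.487469/-1.702986 = 0.286244

Final: 0.286244


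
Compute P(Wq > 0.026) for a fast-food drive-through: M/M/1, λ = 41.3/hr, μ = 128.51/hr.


ρ = 41.3/128.51 = 0.3214
P(Wq > t) = ρ·e^{−(μ−λ)t} = 0.3214·e^{−2.2675}
= 0.3214·0.103575 = 0.033286

Final: 0.033286


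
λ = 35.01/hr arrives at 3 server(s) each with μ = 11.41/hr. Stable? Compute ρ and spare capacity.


Total capacity cμ = 3·11.41 = 34.23/hr
ρ = λ/(cμ) = 35.01/34.23 = 1.0228
Stable ⇔ ρ < 1: NO
Spare capacity = cμ − λ = 34.23 − 35.01 = -0.78/hr

Final: ρ = 1.0228; unstable; margin = -0.78/hr


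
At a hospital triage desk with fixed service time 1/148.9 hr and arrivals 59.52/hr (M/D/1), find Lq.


ρ = 59.52/148.9 = 0.3997
M/D/1: Lq = ρ²/(2(1−ρ)) = 0.1598/(2·0.6003) = 0.13309

Final: 0.13309


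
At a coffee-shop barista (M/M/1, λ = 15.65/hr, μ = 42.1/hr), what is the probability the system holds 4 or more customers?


ρ = 15.65/42.1 = 0.3717
P(N ≥ n) = ρ^n = 0.3717^4 = 0.019095

Final: 0.019095


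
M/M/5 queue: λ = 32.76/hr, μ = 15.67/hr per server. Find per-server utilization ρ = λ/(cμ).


ρ = λ/(cμ) = 32.76/(5·15.67) = 32.76/78.35 = 0.4181

Final: 0.4181


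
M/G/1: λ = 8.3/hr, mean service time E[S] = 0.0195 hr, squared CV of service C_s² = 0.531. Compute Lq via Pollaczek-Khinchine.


ρ = λ·E[S] = 8.3·0.0195 = 0.1619
Lq = ρ²(1+C_s²)/(2(1−ρ)) = 0.02620·(1+0.531)/(2·0.8381)
= 0.02620·1.5310/1.6763 = 0.02392

Final: 0.02392


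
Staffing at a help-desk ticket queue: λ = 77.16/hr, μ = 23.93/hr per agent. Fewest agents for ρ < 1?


Stability requires cμ > λ ⇔ c > λ/μ.
λ/μ = 77.16/23.93 = 3.2244
Minimum integer c = ⌊3.2244⌋ + 1 = 4
Check: 4·23.93 = 95.72 > 77.16, while 3·23.93 = 71.79 ≤ 77.16

Final: 4 servers


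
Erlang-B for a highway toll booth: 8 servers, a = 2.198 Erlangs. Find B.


B(c,a) = (a^c/c!) / Σ_{k=0}^{c} a^k/k!
a^8/8! = 0.013511
Σ terms (k=0..8): 1.00000 + 2.19800 + 2.41560 + 1.76983 + 0.97252 + 0.42752 + 0.15662 + 0.04918 + 0.01351 = 9.002780
B = 0.013511/9.002780 = 0.001501

Final: 0.001501


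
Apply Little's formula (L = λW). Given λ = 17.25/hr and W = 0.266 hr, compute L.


L = λW = 17.25·0.266 = 4.5885

Final: 4.5885


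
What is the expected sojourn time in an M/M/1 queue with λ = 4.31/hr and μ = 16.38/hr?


W = 1/(μ−λ) = 1/(16.38 − 4.31) = 1/12.07 = 0.08285 hr

Final: 0.08285 hr


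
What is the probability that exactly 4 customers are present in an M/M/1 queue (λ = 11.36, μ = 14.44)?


ρ = 11.36/14.44 = 0.7867
P_n = (1−ρ)·ρ^n = (1 − 0.7867)·0.7867^4 = 0.2133·0.383040 = 0.081701

Final: 0.081701


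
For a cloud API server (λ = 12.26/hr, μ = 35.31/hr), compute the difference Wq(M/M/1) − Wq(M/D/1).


ρ = 12.26/35.31 = 0.3472
Wq(M/M/1) = ρ/(μ−λ) = 0.3472/23.05 = 0.01506 hr
Wq(M/D/1) = ρ/(2(μ−λ)) = 0.007532 hr
Savings = 0.01506 − 0.007532 = 0.007532 hr

Final: 0.007532 hr


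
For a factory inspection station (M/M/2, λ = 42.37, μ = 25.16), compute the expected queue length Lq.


a = λ/μ = 1.6840; ρ = a/2 = 0.8420
P₀ = 0.085770
Lq = P₀·a^c·ρ / (c!·(1−ρ)²) = 0.085770·2.83593·0.8420/(2·0.02496)
= 4.10265

Final: 4.10265


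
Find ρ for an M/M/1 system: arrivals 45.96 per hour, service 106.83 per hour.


ρ = λ/μ = 45.96/106.83 = 0.4302

Final: 0.4302


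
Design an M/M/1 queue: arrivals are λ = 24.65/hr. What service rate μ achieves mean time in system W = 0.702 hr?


W = 1/(μ−λ) ⇒ μ − λ = 1/W = 1/0.702 = 1.4245
μ = λ + 1/W = 24.65 + 1.4245 = 26.0745 per hr

Final: 26.0745 /hr


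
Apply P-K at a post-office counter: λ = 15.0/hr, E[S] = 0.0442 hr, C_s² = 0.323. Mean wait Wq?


ρ = λ·E[S] = 15.0·0.0442 = 0.6630
E[S²] = E[S]²(1+C_s²) = 0.0442²·(1+0.323) = 0.002585
Wq = λ·E[S²]/(2(1−ρ)) = 15.0·0.002585/(2·0.3370) = 0.05752 hr

Final: 0.05752 hr


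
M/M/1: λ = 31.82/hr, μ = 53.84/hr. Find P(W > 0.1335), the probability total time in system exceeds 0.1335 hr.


W ~ Exponential(μ−λ) for M/M/1.
μ − λ = 53.84 − 31.82 = 22.0200
P(W > t) = e^{−(μ−λ)t} = e^{−2.9397} = 0.052883

Final: 0.052883


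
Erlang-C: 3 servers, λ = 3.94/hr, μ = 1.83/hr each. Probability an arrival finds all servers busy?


a = λ/μ = 2.1530; ρ = a/3 = 0.7177
P₀ = 0.088011 (from M/M/c formula)
C(c,a) = [a^c/(c!(1−ρ))]·P₀ = [9.98011/(6·0.2823)]·0.088011
= 5.89149·0.088011 = 0.518516

Final: 0.518516


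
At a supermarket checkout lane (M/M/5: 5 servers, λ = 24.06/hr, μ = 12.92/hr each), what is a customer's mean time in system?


a = 1.8622; ρ = 0.3724; P₀ = 0.154535
Lq = P₀·a^c·ρ/(c!(1−ρ)²) = 0.02728
Wq = Lq/λ = 0.02728/24.06 = 0.001134 hr
W = Wq + 1/μ = 0.001134 + 0.07740 = 0.07853 hr

Final: 0.07853 hr


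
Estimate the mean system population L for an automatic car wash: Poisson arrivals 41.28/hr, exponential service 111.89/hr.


ρ = λ/μ = 41.28/111.89 = 0.3689
L = ρ/(1−ρ) = 0.3689/(1 − 0.3689) = 0.3689/0.6311 = 0.5846

Final: 0.5846


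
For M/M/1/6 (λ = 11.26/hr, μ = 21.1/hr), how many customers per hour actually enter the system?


ρ = 0.5336; P_K = (1−ρ)ρ^6/(1−ρ^7) = 0.010905
λ_eff = λ(1 − P_K) = 11.26·(1 − 0.010905) = 11.26·0.989095 = 11.1372 /hr

Final: 11.1372 /hr


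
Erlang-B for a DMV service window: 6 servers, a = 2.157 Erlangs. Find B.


B(c,a) = (a^c/c!) / Σ_{k=0}^{c} a^k/k!
a^6/6! = 0.139884
Σ terms (k=0..6): 1.00000 + 2.15700 + 2.32632 + 1.67263 + 0.90196 + 0.38911 + 0.13988 = 8.586908
B = 0.139884/8.586908 = 0.016290

Final: 0.016290


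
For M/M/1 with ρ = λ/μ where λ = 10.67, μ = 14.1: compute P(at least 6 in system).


ρ = 10.67/14.1 = 0.7567
P(N ≥ n) = ρ^n = 0.7567^6 = 0.187790

Final: 0.187790


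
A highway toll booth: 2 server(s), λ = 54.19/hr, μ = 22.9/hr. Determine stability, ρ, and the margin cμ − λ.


Total capacity cμ = 2·22.9 = 45.80/hr
ρ = λ/(cμ) = 54.19/45.80 = 1.1832
Stable ⇔ ρ < 1: NO
Spare capacity = cμ − λ = 45.80 − 54.19 = -8.39/hr

Final: ρ = 1.1832; unstable; margin = -8.39/hr


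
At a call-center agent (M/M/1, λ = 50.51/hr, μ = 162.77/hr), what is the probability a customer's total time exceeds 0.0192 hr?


W ~ Exponential(μ−λ) for M/M/1.
μ − λ = 162.77 − 50.51 = 112.2600
P(W > t) = e^{−(μ−λ)t} = e^{−2.1554} = 0.115858

Final: 0.115858


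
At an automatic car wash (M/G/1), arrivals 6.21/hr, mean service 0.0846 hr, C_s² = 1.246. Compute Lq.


ρ = λ·E[S] = 6.21·0.0846 = 0.5254
Lq = ρ²(1+C_s²)/(2(1−ρ)) = 0.2760·(1+1.246)/(2·0.4746)
= 0.2760·2.2460/0.9493 = 0.65305

Final: 0.65305


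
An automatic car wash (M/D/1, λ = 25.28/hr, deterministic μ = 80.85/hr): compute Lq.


ρ = 25.28/80.85 = 0.3127
M/D/1: Lq = ρ²/(2(1−ρ)) = 0.09777/(2·0.6873) = 0.07112

Final: 0.07112


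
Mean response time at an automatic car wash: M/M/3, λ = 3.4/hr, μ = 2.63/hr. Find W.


a = 1.2928; ρ = 0.4309; P₀ = 0.265874
Lq = P₀·a^c·ρ/(c!(1−ρ)²) = 0.12740
Wq = Lq/λ = 0.12740/3.4 = 0.03747 hr
W = Wq + 1/μ = 0.03747 + 0.38023 = 0.41770 hr

Final: 0.41770 hr


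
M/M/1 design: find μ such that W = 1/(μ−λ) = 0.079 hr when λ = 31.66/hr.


W = 1/(μ−λ) ⇒ μ − λ = 1/W = 1/0.079 = 12.6582
μ = λ + 1/W = 31.66 + 12.6582 = 44.3182 per hr

Final: 44.3182 /hr


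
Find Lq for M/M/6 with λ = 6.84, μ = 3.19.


a = λ/μ = 2.1442; ρ = a/6 = 0.3574
P₀ = 0.116897
Lq = P₀·a^c·ρ / (c!·(1−ρ)²) = 0.116897·97.18349·0.3574/(720·0.41298)
= 0.01365

Final: 0.01365


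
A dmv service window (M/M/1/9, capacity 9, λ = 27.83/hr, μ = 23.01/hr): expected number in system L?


ρ = 27.83/23.01 = 1.2095
L = ρ[1 − (K+1)ρ^K + Kρ^(K+1)] / [(1−ρ)(1−ρ^(K+1))]
Numerator: 1.2095·(1 − 10·5.538208 + 9·6.698320) = 7.139277
Denominator: (-0.2095)·(-5.698320) = 1.193651
L = 7.139277/1.193651 = 5.9810

Final: 5.9810


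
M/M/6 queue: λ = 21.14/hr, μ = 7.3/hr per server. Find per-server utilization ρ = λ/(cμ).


ρ = λ/(cμ) = 21.14/(6·7.3) = 21.14/43.80 = 0.4826

Final: 0.4826


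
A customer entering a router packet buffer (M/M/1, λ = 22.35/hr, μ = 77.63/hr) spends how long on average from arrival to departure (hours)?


W = 1/(μ−λ) = 1/(77.63 − 22.35) = 1/55.28 = 0.01809 hr

Final: 0.01809 hr


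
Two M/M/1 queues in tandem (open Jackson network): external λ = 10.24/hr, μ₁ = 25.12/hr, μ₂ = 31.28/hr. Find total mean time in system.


Each node sees arrival rate λ = 10.24/hr (tandem ⇒ throughput preserved).
W₁ = 1/(μ₁−λ) = 1/(25.12−10.24) = 0.06720 hr
W₂ = 1/(μ₂−λ) = 1/(31.28−10.24) = 0.04753 hr
W_total = W₁ + W₂ = 0.06720 + 0.04753 = 0.11473 hr

Final: 0.11473 hr


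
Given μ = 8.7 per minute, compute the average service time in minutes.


Mean service time = 1/μ = 1/8.7 minute = 0.11494 minute
In minutes: 0.11494 × 1 = 0.1149 min

Final: 0.1149 min


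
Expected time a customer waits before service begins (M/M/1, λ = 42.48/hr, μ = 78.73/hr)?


ρ = 42.48/78.73 = 0.5396
Wq = ρ/(μ−λ) = 0.5396/(78.73 − 42.48) = 0.5396/36.25 = 0.01488 hr

Final: 0.01488 hr


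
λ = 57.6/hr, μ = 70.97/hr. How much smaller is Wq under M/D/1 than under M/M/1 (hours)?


ρ = 57.6/70.97 = 0.8116
Wq(M/M/1) = ρ/(μ−λ) = 0.8116/13.37 = 0.06070 hr
Wq(M/D/1) = ρ/(2(μ−λ)) = 0.03035 hr
Savings = 0.06070 − 0.03035 = 0.03035 hr

Final: 0.03035 hr


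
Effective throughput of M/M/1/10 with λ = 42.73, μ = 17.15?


ρ = 2.4915; P_K = (1−ρ)ρ^10/(1−ρ^11) = 0.598669
λ_eff = λ(1 − P_K) = 42.73·(1 − 0.598669) = 42.73·0.401331 = 17.1489 /hr

Final: 17.1489 /hr


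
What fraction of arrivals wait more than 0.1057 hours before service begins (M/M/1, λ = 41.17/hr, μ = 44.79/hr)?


ρ = 41.17/44.79 = 0.9192
P(Wq > t) = ρ·e^{−(μ−λ)t} = 0.9192·e^{−0.3826}
= 0.9192·0.682062 = 0.626937

Final: 0.626937


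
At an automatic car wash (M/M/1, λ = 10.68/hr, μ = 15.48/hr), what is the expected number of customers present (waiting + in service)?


ρ = λ/μ = 10.68/15.48 = 0.6899
L = ρ/(1−ρ) = 0.6899/(1 − 0.6899) = 0.6899/0.3101 = 2.2250

Final: 2.2250


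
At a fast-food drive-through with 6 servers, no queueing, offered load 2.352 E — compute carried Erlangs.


B(6,2.352) = 0.022615 (Erlang-B)
Carried load = a(1 − B) = 2.352·(1 − 0.022615) = 2.352·0.977385 = 2.2988 E

Final: 2.2988 Erlangs


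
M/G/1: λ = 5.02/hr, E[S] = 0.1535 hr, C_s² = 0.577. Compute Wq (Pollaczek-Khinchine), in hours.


ρ = λ·E[S] = 5.02·0.1535 = 0.7706
E[S²] = E[S]²(1+C_s²) = 0.1535²·(1+0.577) = 0.037158
Wq = λ·E[S²]/(2(1−ρ)) = 5.02·0.037158/(2·0.2294) = 0.40651 hr

Final: 0.40651 hr


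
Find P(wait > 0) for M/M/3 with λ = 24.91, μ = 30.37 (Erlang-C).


a = λ/μ = 0.8202; ρ = a/3 = 0.2734
P₀ = 0.437988 (from M/M/c formula)
C(c,a) = [a^c/(c!(1−ρ))]·P₀ = [0.55181/(6·0.7266)]·0.437988
= 0.12657·0.437988 = 0.055438

Final: 0.055438


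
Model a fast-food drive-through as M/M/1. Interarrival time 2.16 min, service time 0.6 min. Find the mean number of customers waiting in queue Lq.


λ = 60/2.16 = 27.7778 /hr
μ = 60/0.6 = 100.0000 /hr
ρ = λ/μ = 27.7778/100.0000 = 0.2778
Lq = ρ²/(1−ρ) = 0.07716/0.7222 = 0.1068

Final: 0.1068


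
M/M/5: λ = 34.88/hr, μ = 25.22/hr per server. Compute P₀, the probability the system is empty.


a = λ/μ = 34.88/25.22 = 1.3830; ρ = a/c = 0.2766
Σ_{k=0}^{4} a^k/k! (terms k=0..4) = 1.00000 + 1.38303 + 0.95639 + 0.44090 + 0.15245 = 3.93276
Tail: a^5/(5!(1−ρ)) = 5.06008/(120·0.7234) = 0.05829
P₀ = 1/(3.93276 + 0.05829) = 1/3.99105 = 0.250560

Final: 0.250560


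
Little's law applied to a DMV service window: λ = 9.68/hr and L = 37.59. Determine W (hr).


W = L/λ = 37.59/9.68 = 3.8833 hr

Final: 3.8833 hr


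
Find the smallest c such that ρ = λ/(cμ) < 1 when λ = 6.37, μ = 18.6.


Stability requires cμ > λ ⇔ c > λ/μ.
λ/μ = 6.37/18.6 = 0.3425
Minimum integer c = ⌊0.3425⌋ + 1 = 1
Check: 1·18.6 = 18.60 > 6.37, while 0·18.6 = 0.00 ≤ 6.37

Final: 1 servers


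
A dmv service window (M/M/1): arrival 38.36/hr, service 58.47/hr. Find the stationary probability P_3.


ρ = 38.36/58.47 = 0.6561
P_n = (1−ρ)·ρ^n = (1 − 0.6561)·0.6561^3 = 0.3439·0.282382 = 0.097122

Final: 0.097122


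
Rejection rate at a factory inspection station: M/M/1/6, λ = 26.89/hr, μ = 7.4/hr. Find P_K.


ρ = λ/μ = 26.89/7.4 = 3.6338
P_K = (1−ρ)ρ^K/(1−ρ^(K+1)) = (-2.6338·2302.260673)/(1 − 8365.917499)
= -6063.656826/-8364.917499 = 0.724891

Final: 0.724891


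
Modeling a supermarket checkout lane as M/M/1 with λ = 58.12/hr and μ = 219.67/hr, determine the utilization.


ρ = λ/μ = 58.12/219.67 = 0.2646

Final: 0.2646


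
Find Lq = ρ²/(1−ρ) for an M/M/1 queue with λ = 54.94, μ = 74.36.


ρ = 54.94/74.36 = 0.7388
Lq = ρ²/(1−ρ) = 0.5459/0.2612 = 2.0902

Final: 2.0902


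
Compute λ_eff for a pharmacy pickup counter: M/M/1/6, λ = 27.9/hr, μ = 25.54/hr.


ρ = 1.0924; P_K = (1−ρ)ρ^6/(1−ρ^7) = 0.183353
λ_eff = λ(1 − P_K) = 27.9·(1 − 0.183353) = 27.9·0.816647 = 22.7844 /hr

Final: 22.7844 /hr


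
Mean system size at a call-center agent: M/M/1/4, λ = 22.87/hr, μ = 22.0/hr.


ρ = 22.87/22.0 = 1.0395
L = ρ[1 − (K+1)ρ^K + Kρ^(K+1)] / [(1−ρ)(1−ρ^(K+1))]
Numerator: 1.0395·(1 − 5·1.167815 + 4·1.213996) = 0.017581
Denominator: (-0.03955)·(-0.213996) = 0.008463
L = 0.017581/0.008463 = 2.0775

Final: 2.0775


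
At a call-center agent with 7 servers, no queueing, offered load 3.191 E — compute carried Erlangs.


B(7,3.191) = 0.027957 (Erlang-B)
Carried load = a(1 − B) = 3.191·(1 − 0.027957) = 3.191·0.972043 = 3.1018 E

Final: 3.1018 Erlangs


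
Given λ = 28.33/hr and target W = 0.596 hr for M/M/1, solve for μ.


W = 1/(μ−λ) ⇒ μ − λ = 1/W = 1/0.596 = 1.6779
μ = λ + 1/W = 28.33 + 1.6779 = 30.0079 per hr

Final: 30.0079 /hr


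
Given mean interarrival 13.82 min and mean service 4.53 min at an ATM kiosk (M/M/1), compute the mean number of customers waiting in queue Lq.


λ = 60/13.82 = 4.3415 /hr
μ = 60/4.53 = 13.2450 /hr
ρ = λ/μ = 4.3415/13.2450 = 0.3278
Lq = ρ²/(1−ρ) = 0.1074/0.6722 = 0.1598

Final: 0.1598


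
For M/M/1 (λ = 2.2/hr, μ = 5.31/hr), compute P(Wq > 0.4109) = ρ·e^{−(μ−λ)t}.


ρ = 2.2/5.31 = 0.4143
P(Wq > t) = ρ·e^{−(μ−λ)t} = 0.4143·e^{−1.2779}
= 0.4143·0.278622 = 0.115437

Final: 0.115437


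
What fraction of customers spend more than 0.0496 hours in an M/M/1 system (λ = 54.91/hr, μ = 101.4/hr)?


W ~ Exponential(μ−λ) for M/M/1.
μ − λ = 101.4 − 54.91 = 46.4900
P(W > t) = e^{−(μ−λ)t} = e^{−2.3059} = 0.099669

Final: 0.099669


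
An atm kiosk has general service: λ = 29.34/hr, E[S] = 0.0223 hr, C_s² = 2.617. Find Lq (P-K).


ρ = λ·E[S] = 29.34·0.0223 = 0.6543
Lq = ρ²(1+C_s²)/(2(1−ρ)) = 0.4281·(1+2.617)/(2·0.3457)
= 0.4281·3.6170/0.6914 = 2.23937

Final: 2.23937


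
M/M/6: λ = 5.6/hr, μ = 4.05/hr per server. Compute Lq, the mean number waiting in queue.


a = λ/μ = 1.3827; ρ = a/6 = 0.2305
P₀ = 0.250858
Lq = P₀·a^c·ρ / (c!·(1−ρ)²) = 0.250858·6.98873·0.2305/(720·0.59220)
= 0.0009476

Final: 0.0009476


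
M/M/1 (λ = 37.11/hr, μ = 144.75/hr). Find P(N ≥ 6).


ρ = 37.11/144.75 = 0.2564
P(N ≥ n) = ρ^n = 0.2564^6 = 0.0002839

Final: 0.0002839


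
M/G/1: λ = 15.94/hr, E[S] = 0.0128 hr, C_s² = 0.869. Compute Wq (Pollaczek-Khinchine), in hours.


ρ = λ·E[S] = 15.94·0.0128 = 0.2040
E[S²] = E[S]²(1+C_s²) = 0.0128²·(1+0.869) = 0.0003062
Wq = λ·E[S²]/(2(1−ρ)) = 15.94·0.0003062/(2·0.7960) = 0.003066 hr

Final: 0.003066 hr


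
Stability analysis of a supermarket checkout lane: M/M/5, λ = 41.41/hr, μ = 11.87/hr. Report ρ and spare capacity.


Total capacity cμ = 5·11.87 = 59.35/hr
ρ = λ/(cμ) = 41.41/59.35 = 0.6977
Stable ⇔ ρ < 1: YES
Spare capacity = cμ − λ = 59.35 − 41.41 = 17.94/hr

Final: ρ = 0.6977; stable; margin = 17.94/hr


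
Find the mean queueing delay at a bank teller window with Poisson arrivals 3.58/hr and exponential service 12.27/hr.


ρ = 3.58/12.27 = 0.2918
Wq = ρ/(μ−λ) = 0.2918/(12.27 − 3.58) = 0.2918/8.69 = 0.03358 hr

Final: 0.03358 hr


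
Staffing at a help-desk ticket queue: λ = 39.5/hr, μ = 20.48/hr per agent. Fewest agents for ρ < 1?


Stability requires cμ > λ ⇔ c > λ/μ.
λ/μ = 39.5/20.48 = 1.9287
Minimum integer c = ⌊1.9287⌋ + 1 = 2
Check: 2·20.48 = 40.96 > 39.5, while 1·20.48 = 20.48 ≤ 39.5

Final: 2 servers


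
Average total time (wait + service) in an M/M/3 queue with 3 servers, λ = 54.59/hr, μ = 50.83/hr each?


a = 1.0740; ρ = 0.3580; P₀ = 0.336445
Lq = P₀·a^c·ρ/(c!(1−ρ)²) = 0.06033
Wq = Lq/λ = 0.06033/54.59 = 0.001105 hr
W = Wq + 1/μ = 0.001105 + 0.01967 = 0.02078 hr

Final: 0.02078 hr


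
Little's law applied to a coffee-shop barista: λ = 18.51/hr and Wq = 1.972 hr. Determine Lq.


Lq = λWq = 18.51·1.972 = 36.5017

Final: 36.5017


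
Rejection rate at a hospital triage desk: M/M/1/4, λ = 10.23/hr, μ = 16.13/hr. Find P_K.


ρ = λ/μ = 10.23/16.13 = 0.6342
P_K = (1−ρ)ρ^K/(1−ρ^(K+1)) = (0.3658·0.161795)/(1 − 0.102614)
= 0.059181/0.897386 = 0.065948

Final: 0.065948


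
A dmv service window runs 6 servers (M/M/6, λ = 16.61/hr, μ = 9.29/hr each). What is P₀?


a = λ/μ = 16.61/9.29 = 1.7879; ρ = a/c = 0.2980
Σ_{k=0}^{5} a^k/k! (terms k=0..5) = 1.00000 + 1.78794 + 1.59837 + 0.95260 + 0.42580 + 0.15226 = 5.91698
Tail: a^6/(6!(1−ρ)) = 32.66807/(720·0.7020) = 0.06463
P₀ = 1/(5.91698 + 0.06463) = 1/5.98161 = 0.167179

Final: 0.167179


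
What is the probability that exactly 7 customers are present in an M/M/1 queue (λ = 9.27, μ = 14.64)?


ρ = 9.27/14.64 = 0.6332
P_n = (1−ρ)·ρ^n = (1 − 0.6332)·0.6332^7 = 0.3668·0.040810 = 0.014969

Final: 0.014969


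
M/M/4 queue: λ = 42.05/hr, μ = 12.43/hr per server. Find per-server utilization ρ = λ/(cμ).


ρ = λ/(cμ) = 42.05/(4·12.43) = 42.05/49.72 = 0.8457

Final: 0.8457


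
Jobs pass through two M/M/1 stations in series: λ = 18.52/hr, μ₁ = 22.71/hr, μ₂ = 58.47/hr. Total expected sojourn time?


Each node sees arrival rate λ = 18.52/hr (tandem ⇒ throughput preserved).
W₁ = 1/(μ₁−λ) = 1/(22.71−18.52) = 0.23866 hr
W₂ = 1/(μ₂−λ) = 1/(58.47−18.52) = 0.02503 hr
W_total = W₁ + W₂ = 0.23866 + 0.02503 = 0.26369 hr

Final: 0.26369 hr


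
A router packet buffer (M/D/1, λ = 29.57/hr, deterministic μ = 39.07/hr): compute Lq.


ρ = 29.57/39.07 = 0.7568
M/D/1: Lq = ρ²/(2(1−ρ)) = 0.5728/(2·0.2432) = 1.17789

Final: 1.17789


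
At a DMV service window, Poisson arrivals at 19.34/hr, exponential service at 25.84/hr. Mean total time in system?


W = 1/(μ−λ) = 1/(25.84 − 19.34) = 1/6.50 = 0.1538 hr

Final: 0.1538 hr


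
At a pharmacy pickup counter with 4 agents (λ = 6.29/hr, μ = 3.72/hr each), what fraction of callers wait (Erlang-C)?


a = λ/μ = 1.6909; ρ = a/4 = 0.4227
P₀ = 0.181290 (from M/M/c formula)
C(c,a) = [a^c/(c!(1−ρ))]·P₀ = [8.17393/(24·0.5773)]·0.181290
= 0.58997·0.181290 = 0.106955

Final: 0.106955


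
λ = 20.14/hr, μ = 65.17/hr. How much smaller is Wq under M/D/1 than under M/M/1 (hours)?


ρ = 20.14/65.17 = 0.3090
Wq(M/M/1) = ρ/(μ−λ) = 0.3090/45.03 = 0.006863 hr
Wq(M/D/1) = ρ/(2(μ−λ)) = 0.003431 hr
Savings = 0.006863 − 0.003431 = 0.003431 hr

Final: 0.003431 hr


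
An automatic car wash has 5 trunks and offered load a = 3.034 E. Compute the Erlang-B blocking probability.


B(c,a) = (a^c/c!) / Σ_{k=0}^{c} a^k/k!
a^5/5! = 2.142381
Σ terms (k=0..5): 1.00000 + 3.03400 + 4.60258 + 4.65474 + 3.53062 + 2.14238 = 18.964320
B = 2.142381/18.964320 = 0.112969

Final: 0.112969


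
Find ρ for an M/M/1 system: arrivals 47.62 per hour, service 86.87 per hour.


ρ = λ/μ = 47.62/86.87 = 0.5482

Final: 0.5482


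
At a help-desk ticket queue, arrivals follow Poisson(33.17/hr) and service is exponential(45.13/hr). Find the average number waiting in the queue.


ρ = 33.17/45.13 = 0.7350
Lq = ρ²/(1−ρ) = 0.5402/0.2650 = 2.0384

Final: 2.0384


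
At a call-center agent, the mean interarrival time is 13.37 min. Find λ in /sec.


λ = 1/(interarrival time) in consistent units.
1 second = 0.0166667 min, so λ = 0.0166667/13.37 = 0.001247 per second

Final: 0.001247 /sec


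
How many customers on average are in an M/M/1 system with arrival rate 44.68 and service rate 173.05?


ρ = λ/μ = 44.68/173.05 = 0.2582
L = ρ/(1−ρ) = 0.2582/(1 − 0.2582) = 0.2582/0.7418 = 0.3481

Final: 0.3481


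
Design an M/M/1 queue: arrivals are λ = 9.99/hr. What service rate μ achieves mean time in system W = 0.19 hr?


W = 1/(μ−λ) ⇒ μ − λ = 1/W = 1/0.19 = 5.2632
μ = λ + 1/W = 9.99 + 5.2632 = 15.2532 per hr

Final: 15.2532 /hr


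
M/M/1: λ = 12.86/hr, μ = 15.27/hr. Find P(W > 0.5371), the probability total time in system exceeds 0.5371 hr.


W ~ Exponential(μ−λ) for M/M/1.
μ − λ = 15.27 − 12.86 = 2.4100
P(W > t) = e^{−(μ−λ)t} = e^{−1.2944} = 0.274059

Final: 0.274059


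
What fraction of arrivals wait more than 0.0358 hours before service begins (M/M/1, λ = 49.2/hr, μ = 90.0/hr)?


ρ = 49.2/90.0 = 0.5467
P(Wq > t) = ρ·e^{−(μ−λ)t} = 0.5467·e^{−1.4606}
= 0.5467·0.232088 = 0.126875

Final: 0.126875


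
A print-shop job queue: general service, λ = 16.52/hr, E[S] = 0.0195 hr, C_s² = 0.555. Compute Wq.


ρ = λ·E[S] = 16.52·0.0195 = 0.3221
E[S²] = E[S]²(1+C_s²) = 0.0195²·(1+0.555) = 0.0005913
Wq = λ·E[S²]/(2(1−ρ)) = 16.52·0.0005913/(2·0.6779) = 0.007205 hr

Final: 0.007205 hr


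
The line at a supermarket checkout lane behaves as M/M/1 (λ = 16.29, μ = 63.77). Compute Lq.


ρ = 16.29/63.77 = 0.2554
Lq = ρ²/(1−ρ) = 0.06525/0.7446 = 0.08764

Final: 0.08764


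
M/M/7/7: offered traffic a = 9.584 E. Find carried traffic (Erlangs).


B(7,9.584) = 0.390001 (Erlang-B)
Carried load = a(1 − B) = 9.584·(1 − 0.390001) = 9.584·0.609999 = 5.8462 E

Final: 5.8462 Erlangs


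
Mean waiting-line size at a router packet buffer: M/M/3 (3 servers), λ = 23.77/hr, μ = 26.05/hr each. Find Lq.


a = λ/μ = 0.9125; ρ = a/3 = 0.3042
P₀ = 0.398287
Lq = P₀·a^c·ρ / (c!·(1−ρ)²) = 0.398287·0.75974·0.3042/(6·0.48420)
= 0.03168

Final: 0.03168


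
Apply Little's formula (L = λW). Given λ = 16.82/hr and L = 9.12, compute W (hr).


W = L/λ = 9.12/16.82 = 0.5422 hr

Final: 0.5422 hr


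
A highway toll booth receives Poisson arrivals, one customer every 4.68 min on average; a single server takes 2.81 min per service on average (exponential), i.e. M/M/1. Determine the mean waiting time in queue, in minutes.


λ = 60/4.68 = 12.8205 /hr
μ = 60/2.81 = 21.3523 /hr
ρ = λ/μ = 12.8205/21.3523 = 0.6004
Wq = ρ/(μ−λ) = 0.6004/(21.3523−12.8205) = 0.07038 hr
In minutes: 0.07038·60 = 4.223 min

Final: 4.223 min


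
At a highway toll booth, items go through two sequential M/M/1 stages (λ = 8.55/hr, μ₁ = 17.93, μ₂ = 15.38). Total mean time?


Each node sees arrival rate λ = 8.55/hr (tandem ⇒ throughput preserved).
W₁ = 1/(μ₁−λ) = 1/(17.93−8.55) = 0.10661 hr
W₂ = 1/(μ₂−λ) = 1/(15.38−8.55) = 0.14641 hr
W_total = W₁ + W₂ = 0.10661 + 0.14641 = 0.25302 hr

Final: 0.25302 hr


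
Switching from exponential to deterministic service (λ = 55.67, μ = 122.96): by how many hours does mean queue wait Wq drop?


ρ = 55.67/122.96 = 0.4527
Wq(M/M/1) = ρ/(μ−λ) = 0.4527/67.29 = 0.006728 hr
Wq(M/D/1) = ρ/(2(μ−λ)) = 0.003364 hr
Savings = 0.006728 − 0.003364 = 0.003364 hr

Final: 0.003364 hr


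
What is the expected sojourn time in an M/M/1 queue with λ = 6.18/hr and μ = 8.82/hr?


W = 1/(μ−λ) = 1/(8.82 − 6.18) = 1/2.64 = 0.3788 hr

Final: 0.3788 hr


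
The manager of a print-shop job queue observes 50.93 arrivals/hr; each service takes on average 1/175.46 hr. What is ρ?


ρ = λ/μ = 50.93/175.46 = 0.2903

Final: 0.2903


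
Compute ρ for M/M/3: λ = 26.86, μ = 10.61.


ρ = λ/(cμ) = 26.86/(3·10.61) = 26.86/31.83 = 0.8439

Final: 0.8439


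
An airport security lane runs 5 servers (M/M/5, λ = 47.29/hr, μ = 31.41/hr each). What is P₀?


a = λ/μ = 47.29/31.41 = 1.5056; ρ = a/c = 0.3011
Σ_{k=0}^{4} a^k/k! (terms k=0..4) = 1.00000 + 1.50557 + 1.13337 + 0.56879 + 0.21409 = 4.42182
Tail: a^5/(5!(1−ρ)) = 7.73583/(120·0.6989) = 0.09224
P₀ = 1/(4.42182 + 0.09224) = 1/4.51406 = 0.221530

Final: 0.221530


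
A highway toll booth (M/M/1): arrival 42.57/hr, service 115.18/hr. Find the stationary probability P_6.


ρ = 42.57/115.18 = 0.3696
P_n = (1−ρ)·ρ^n = (1 − 0.3696)·0.3696^6 = 0.6304·0.002549 = 0.001607

Final: 0.001607


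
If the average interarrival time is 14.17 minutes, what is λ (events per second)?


λ = 1/(interarrival time) in consistent units.
1 second = 0.0166667 min, so λ = 0.0166667/14.17 = 0.001176 per second

Final: 0.001176 /sec


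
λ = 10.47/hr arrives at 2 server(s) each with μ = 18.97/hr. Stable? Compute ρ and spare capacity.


Total capacity cμ = 2·18.97 = 37.94/hr
ρ = λ/(cμ) = 10.47/37.94 = 0.2760
Stable ⇔ ρ < 1: YES
Spare capacity = cμ − λ = 37.94 − 10.47 = 27.47/hr

Final: ρ = 0.2760; stable; margin = 27.47/hr


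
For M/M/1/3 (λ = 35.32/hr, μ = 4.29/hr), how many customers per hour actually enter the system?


ρ = 8.2331; P_K = (1−ρ)ρ^3/(1−ρ^4) = 0.878730
λ_eff = λ(1 − P_K) = 35.32·(1 − 0.878730) = 35.32·0.121270 = 4.2832 /hr

Final: 4.2832 /hr


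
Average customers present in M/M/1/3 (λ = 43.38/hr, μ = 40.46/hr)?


ρ = 43.38/40.46 = 1.0722
L = ρ[1 − (K+1)ρ^K + Kρ^(K+1)] / [(1−ρ)(1−ρ^(K+1))]
Numerator: 1.0722·(1 − 4·1.232512 + 3·1.321462) = 0.036818
Denominator: (-0.07217)·(-0.321462) = 0.023200
L = 0.036818/0.023200 = 1.5870

Final: 1.5870


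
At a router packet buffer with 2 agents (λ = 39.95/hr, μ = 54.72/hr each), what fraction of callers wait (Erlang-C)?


a = λ/μ = 0.7301; ρ = a/2 = 0.3650
P₀ = 0.465158 (from M/M/c formula)
C(c,a) = [a^c/(c!(1−ρ))]·P₀ = [0.53302/(2·0.6350)]·0.465158
= 0.41973·0.465158 = 0.195239

Final: 0.195239


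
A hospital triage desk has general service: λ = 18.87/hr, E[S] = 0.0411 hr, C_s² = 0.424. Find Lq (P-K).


ρ = λ·E[S] = 18.87·0.0411 = 0.7756
Lq = ρ²(1+C_s²)/(2(1−ρ)) = 0.6015·(1+0.424)/(2·0.2244)
= 0.6015·1.4240/0.4489 = 1.90810

Final: 1.90810


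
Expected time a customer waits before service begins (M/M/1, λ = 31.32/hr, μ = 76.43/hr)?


ρ = 31.32/76.43 = 0.4098
Wq = ρ/(μ−λ) = 0.4098/(76.43 − 31.32) = 0.4098/45.11 = 0.009084 hr

Final: 0.009084 hr


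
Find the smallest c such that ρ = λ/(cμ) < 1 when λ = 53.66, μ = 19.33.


Stability requires cμ > λ ⇔ c > λ/μ.
λ/μ = 53.66/19.33 = 2.7760
Minimum integer c = ⌊2.7760⌋ + 1 = 3
Check: 3·19.33 = 57.99 > 53.66, while 2·19.33 = 38.66 ≤ 53.66

Final: 3 servers


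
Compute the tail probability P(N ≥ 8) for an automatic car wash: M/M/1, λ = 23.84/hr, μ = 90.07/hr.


ρ = 23.84/90.07 = 0.2647
P(N ≥ n) = ρ^n = 0.2647^8 = 0.00002409

Final: 0.00002409


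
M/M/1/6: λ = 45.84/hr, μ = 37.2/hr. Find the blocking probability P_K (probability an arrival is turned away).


ρ = λ/μ = 45.84/37.2 = 1.2323
P_K = (1−ρ)ρ^K/(1−ρ^(K+1)) = (-0.2323·3.501144)/(1 − 4.314313)
= -0.813169/-3.314313 = 0.245351

Final: 0.245351


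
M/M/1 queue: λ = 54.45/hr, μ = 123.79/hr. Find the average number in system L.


ρ = λ/μ = 54.45/123.79 = 0.4399
L = ρ/(1−ρ) = 0.4399/(1 − 0.4399) = 0.4399/0.5601 = 0.7853

Final: 0.7853


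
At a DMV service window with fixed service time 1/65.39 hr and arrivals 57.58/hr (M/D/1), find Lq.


ρ = 57.58/65.39 = 0.8806
M/D/1: Lq = ρ²/(2(1−ρ)) = 0.7754/(2·0.1194) = 3.24602

Final: 3.24602


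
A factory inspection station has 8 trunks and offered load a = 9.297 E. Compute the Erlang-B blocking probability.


B(c,a) = (a^c/c!) / Σ_{k=0}^{c} a^k/k!
a^8/8! = 1384.274199
Σ terms (k=0..8): 1.00000 + 9.29700 + 43.21710 + 133.92981 + 311.28635 + 578.80585 + 896.85966 + 1191.15775 + 1384.27420 = 4549.827716
B = 1384.274199/4549.827716 = 0.304248

Final: 0.304248


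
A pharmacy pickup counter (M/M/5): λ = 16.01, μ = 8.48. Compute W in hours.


a = 1.8880; ρ = 0.3776; P₀ = 0.150550
Lq = P₀·a^c·ρ/(c!(1−ρ)²) = 0.02933
Wq = Lq/λ = 0.02933/16.01 = 0.001832 hr
W = Wq + 1/μ = 0.001832 + 0.11792 = 0.11976 hr

Final: 0.11976 hr


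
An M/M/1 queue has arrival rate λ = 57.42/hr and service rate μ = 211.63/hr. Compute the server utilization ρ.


ρ = λ/μ = 57.42/211.63 = 0.2713

Final: 0.2713


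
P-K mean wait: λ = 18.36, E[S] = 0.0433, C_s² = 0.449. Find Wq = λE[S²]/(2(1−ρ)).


ρ = λ·E[S] = 18.36·0.0433 = 0.7950
E[S²] = E[S]²(1+C_s²) = 0.0433²·(1+0.449) = 0.002717
Wq = λ·E[S²]/(2(1−ρ)) = 18.36·0.002717/(2·0.2050) = 0.12165 hr

Final: 0.12165 hr


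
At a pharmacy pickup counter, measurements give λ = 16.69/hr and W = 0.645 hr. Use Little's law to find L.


L = λW = 16.69·0.645 = 10.7651

Final: 10.7651


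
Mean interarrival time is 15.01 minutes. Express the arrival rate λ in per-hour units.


λ = 1/(interarrival time) in consistent units.
1 hour = 60 min, so λ = 60/15.01 = 3.9973 per hour

Final: 3.9973 /hr


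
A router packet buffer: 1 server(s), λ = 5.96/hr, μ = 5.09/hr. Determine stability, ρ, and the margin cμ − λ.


Total capacity cμ = 1·5.09 = 5.09/hr
ρ = λ/(cμ) = 5.96/5.09 = 1.1709
Stable ⇔ ρ < 1: NO
Spare capacity = cμ − λ = 5.09 − 5.96 = -0.87/hr

Final: ρ = 1.1709; unstable; margin = -0.87/hr


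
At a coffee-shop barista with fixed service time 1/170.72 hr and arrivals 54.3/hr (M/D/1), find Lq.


ρ = 54.3/170.72 = 0.3181
M/D/1: Lq = ρ²/(2(1−ρ)) = 0.1012/(2·0.6819) = 0.07418

Final: 0.07418


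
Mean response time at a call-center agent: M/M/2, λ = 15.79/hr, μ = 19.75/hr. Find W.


a = 0.7995; ρ = 0.3997; P₀ = 0.428830
Lq = P₀·a^c·ρ/(c!(1−ρ)²) = 0.15206
Wq = Lq/λ = 0.15206/15.79 = 0.009630 hr
W = Wq + 1/μ = 0.009630 + 0.05063 = 0.06026 hr

Final: 0.06026 hr


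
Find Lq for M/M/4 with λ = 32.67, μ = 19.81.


a = λ/μ = 1.6492; ρ = a/4 = 0.4123
P₀ = 0.189357
Lq = P₀·a^c·ρ / (c!·(1−ρ)²) = 0.189357·7.39705·0.4123/(24·0.34540)
= 0.06966

Final: 0.06966


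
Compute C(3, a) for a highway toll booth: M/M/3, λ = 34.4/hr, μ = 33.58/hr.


a = λ/μ = 1.0244; ρ = a/3 = 0.3415
P₀ = 0.354456 (from M/M/c formula)
C(c,a) = [a^c/(c!(1−ρ))]·P₀ = [1.07506/(6·0.6585)]·0.354456
= 0.27209·0.354456 = 0.096443

Final: 0.096443


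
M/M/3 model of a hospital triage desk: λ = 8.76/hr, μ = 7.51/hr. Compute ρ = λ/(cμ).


ρ = λ/(cμ) = 8.76/(3·7.51) = 8.76/22.53 = 0.3888

Final: 0.3888


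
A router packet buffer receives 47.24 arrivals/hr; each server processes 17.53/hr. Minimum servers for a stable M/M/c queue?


Stability requires cμ > λ ⇔ c > λ/μ.
λ/μ = 47.24/17.53 = 2.6948
Minimum integer c = ⌊2.6948⌋ + 1 = 3
Check: 3·17.53 = 52.59 > 47.24, while 2·17.53 = 35.06 ≤ 47.24

Final: 3 servers


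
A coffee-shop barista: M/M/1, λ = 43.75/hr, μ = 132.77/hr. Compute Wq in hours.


ρ = 43.75/132.77 = 0.3295
Wq = ρ/(μ−λ) = 0.3295/(132.77 − 43.75) = 0.3295/89.02 = 0.003702 hr

Final: 0.003702 hr


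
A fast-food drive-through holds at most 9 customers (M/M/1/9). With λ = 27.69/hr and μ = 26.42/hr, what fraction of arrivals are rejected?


ρ = λ/μ = 27.69/26.42 = 1.0481
P_K = (1−ρ)ρ^K/(1−ρ^(K+1)) = (-0.04807·1.525848)/(1 − 1.599195)
= -0.073347/-0.599195 = 0.122409

Final: 0.122409


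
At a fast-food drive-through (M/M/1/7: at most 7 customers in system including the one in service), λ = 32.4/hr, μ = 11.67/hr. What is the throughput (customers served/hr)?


ρ = 2.7763; P_K = (1−ρ)ρ^7/(1−ρ^8) = 0.639996
λ_eff = λ(1 − P_K) = 32.4·(1 − 0.639996) = 32.4·0.360004 = 11.6641 /hr

Final: 11.6641 /hr


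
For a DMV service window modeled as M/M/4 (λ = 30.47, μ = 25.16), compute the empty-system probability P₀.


a = λ/μ = 30.47/25.16 = 1.2110; ρ = a/c = 0.3028
Σ_{k=0}^{3} a^k/k! (terms k=0..3) = 1.00000 + 1.21105 + 0.73332 + 0.29603 = 3.24040
Tail: a^4/(4!(1−ρ)) = 2.15103/(24·0.6972) = 0.12854
P₀ = 1/(3.24040 + 0.12854) = 1/3.36894 = 0.296829

Final: 0.296829


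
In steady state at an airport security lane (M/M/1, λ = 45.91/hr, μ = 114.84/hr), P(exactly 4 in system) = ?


ρ = 45.91/114.84 = 0.3998
P_n = (1−ρ)·ρ^n = (1 − 0.3998)·0.3998^4 = 0.6002·0.025542 = 0.015331

Final: 0.015331


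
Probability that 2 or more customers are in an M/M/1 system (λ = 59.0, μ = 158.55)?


ρ = 59.0/158.55 = 0.3721
P(N ≥ n) = ρ^n = 0.3721^2 = 0.138475

Final: 0.138475


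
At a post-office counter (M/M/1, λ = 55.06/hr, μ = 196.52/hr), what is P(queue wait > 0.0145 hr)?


ρ = 55.06/196.52 = 0.2802
P(Wq > t) = ρ·e^{−(μ−λ)t} = 0.2802·e^{−2.0512}
= 0.2802·0.128584 = 0.036026

Final: 0.036026


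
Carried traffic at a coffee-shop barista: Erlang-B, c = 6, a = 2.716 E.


B(6,2.716) = 0.037669 (Erlang-B)
Carried load = a(1 − B) = 2.716·(1 − 0.037669) = 2.716·0.962331 = 2.6137 E

Final: 2.6137 Erlangs


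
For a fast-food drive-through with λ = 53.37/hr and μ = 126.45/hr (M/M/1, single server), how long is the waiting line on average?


ρ = 53.37/126.45 = 0.4221
Lq = ρ²/(1−ρ) = 0.1781/0.5779 = 0.3082

Final: 0.3082


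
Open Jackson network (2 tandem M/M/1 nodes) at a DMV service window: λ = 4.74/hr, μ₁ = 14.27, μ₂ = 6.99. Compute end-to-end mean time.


Each node sees arrival rate λ = 4.74/hr (tandem ⇒ throughput preserved).
W₁ = 1/(μ₁−λ) = 1/(14.27−4.74) = 0.10493 hr
W₂ = 1/(μ₂−λ) = 1/(6.99−4.74) = 0.44444 hr
W_total = W₁ + W₂ = 0.10493 + 0.44444 = 0.54938 hr

Final: 0.54938 hr


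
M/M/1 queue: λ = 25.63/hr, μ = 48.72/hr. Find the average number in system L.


ρ = λ/μ = 25.63/48.72 = 0.5261
L = ρ/(1−ρ) = 0.5261/(1 − 0.5261) = 0.5261/0.4739 = 1.1100

Final: 1.1100


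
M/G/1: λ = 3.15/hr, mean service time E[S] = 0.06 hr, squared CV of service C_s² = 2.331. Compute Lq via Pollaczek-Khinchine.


ρ = λ·E[S] = 3.15·0.06 = 0.1890
Lq = ρ²(1+C_s²)/(2(1−ρ)) = 0.03572·(1+2.331)/(2·0.8110)
= 0.03572·3.3310/1.6220 = 0.07336

Final: 0.07336


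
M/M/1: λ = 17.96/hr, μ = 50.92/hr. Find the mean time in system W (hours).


W = 1/(μ−λ) = 1/(50.92 − 17.96) = 1/32.96 = 0.03034 hr

Final: 0.03034 hr


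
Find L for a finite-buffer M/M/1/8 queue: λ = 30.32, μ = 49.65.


ρ = 30.32/49.65 = 0.6107
L = ρ[1 − (K+1)ρ^K + Kρ^(K+1)] / [(1−ρ)(1−ρ^(K+1))]
Numerator: 0.6107·(1 − 9·0.019341 + 8·0.011811) = 0.562077
Denominator: (0.3893)·(0.988189) = 0.384727
L = 0.562077/0.384727 = 1.4610

Final: 1.4610


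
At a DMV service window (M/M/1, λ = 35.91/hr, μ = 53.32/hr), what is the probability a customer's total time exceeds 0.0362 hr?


W ~ Exponential(μ−λ) for M/M/1.
μ − λ = 53.32 − 35.91 = 17.4100
P(W > t) = e^{−(μ−λ)t} = e^{−0.6302} = 0.532463

Final: 0.532463


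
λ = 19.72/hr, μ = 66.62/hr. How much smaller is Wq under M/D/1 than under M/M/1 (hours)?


ρ = 19.72/66.62 = 0.2960
Wq(M/M/1) = ρ/(μ−λ) = 0.2960/46.90 = 0.006311 hr
Wq(M/D/1) = ρ/(2(μ−λ)) = 0.003156 hr
Savings = 0.006311 − 0.003156 = 0.003156 hr

Final: 0.003156 hr


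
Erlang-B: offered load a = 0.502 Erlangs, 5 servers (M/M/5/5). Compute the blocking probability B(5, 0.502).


B(c,a) = (a^c/c!) / Σ_{k=0}^{c} a^k/k!
a^5/5! = 0.0002657
Σ terms (k=0..5): 1.00000 + 0.50200 + 0.12600 + 0.02108 + 0.002646 + 0.0002657 = 1.651998
B = 0.0002657/1.651998 = 0.0001608

Final: 0.0001608


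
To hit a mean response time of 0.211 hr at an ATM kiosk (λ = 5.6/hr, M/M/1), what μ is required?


W = 1/(μ−λ) ⇒ μ − λ = 1/W = 1/0.211 = 4.7393
μ = λ + 1/W = 5.6 + 4.7393 = 10.3393 per hr

Final: 10.3393 /hr


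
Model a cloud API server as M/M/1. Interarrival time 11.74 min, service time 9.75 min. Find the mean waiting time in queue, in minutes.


λ = 60/11.74 = 5.1107 /hr
μ = 60/9.75 = 6.1538 /hr
ρ = λ/μ = 5.1107/6.1538 = 0.8305
Wq = ρ/(μ−λ) = 0.8305/(6.1538−5.1107) = 0.79617 hr
In minutes: 0.79617·60 = 47.770 min

Final: 47.770 min


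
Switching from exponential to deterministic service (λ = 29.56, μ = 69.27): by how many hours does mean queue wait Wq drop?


ρ = 29.56/69.27 = 0.4267
Wq(M/M/1) = ρ/(μ−λ) = 0.4267/39.71 = 0.01075 hr
Wq(M/D/1) = ρ/(2(μ−λ)) = 0.005373 hr
Savings = 0.01075 − 0.005373 = 0.005373 hr

Final: 0.005373 hr


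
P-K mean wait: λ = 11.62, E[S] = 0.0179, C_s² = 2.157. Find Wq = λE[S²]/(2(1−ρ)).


ρ = λ·E[S] = 11.62·0.0179 = 0.2080
E[S²] = E[S]²(1+C_s²) = 0.0179²·(1+2.157) = 0.001012
Wq = λ·E[S²]/(2(1−ρ)) = 11.62·0.001012/(2·0.7920) = 0.007420 hr

Final: 0.007420 hr


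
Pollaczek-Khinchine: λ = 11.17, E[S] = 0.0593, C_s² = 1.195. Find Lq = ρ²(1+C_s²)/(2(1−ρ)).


ρ = λ·E[S] = 11.17·0.0593 = 0.6624
Lq = ρ²(1+C_s²)/(2(1−ρ)) = 0.4387·(1+1.195)/(2·0.3376)
= 0.4387·2.1950/0.6752 = 1.42624

Final: 1.42624


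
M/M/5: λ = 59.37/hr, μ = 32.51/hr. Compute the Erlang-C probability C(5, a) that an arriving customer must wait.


a = λ/μ = 1.8262; ρ = a/5 = 0.3652
P₀ = 0.160285 (from M/M/c formula)
C(c,a) = [a^c/(c!(1−ρ))]·P₀ = [20.31189/(120·0.6348)]·0.160285
= 0.26666·0.160285 = 0.042742

Final: 0.042742


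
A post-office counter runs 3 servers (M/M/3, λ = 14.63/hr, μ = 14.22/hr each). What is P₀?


a = λ/μ = 14.63/14.22 = 1.0288; ρ = a/c = 0.3429
Σ_{k=0}^{2} a^k/k! (terms k=0..2) = 1.00000 + 1.02883 + 0.52925 = 2.55808
Tail: a^3/(3!(1−ρ)) = 1.08902/(6·0.6571) = 0.27624
P₀ = 1/(2.55808 + 0.27624) = 1/2.83432 = 0.352819

Final: 0.352819


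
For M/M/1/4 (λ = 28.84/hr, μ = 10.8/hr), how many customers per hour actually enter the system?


ρ = 2.6704; P_K = (1−ρ)ρ^4/(1−ρ^5) = 0.630161
λ_eff = λ(1 − P_K) = 28.84·(1 − 0.630161) = 28.84·0.369839 = 10.6662 /hr

Final: 10.6662 /hr


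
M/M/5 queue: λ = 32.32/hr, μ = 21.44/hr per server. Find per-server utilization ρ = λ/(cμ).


ρ = λ/(cμ) = 32.32/(5·21.44) = 32.32/107.20 = 0.3015

Final: 0.3015


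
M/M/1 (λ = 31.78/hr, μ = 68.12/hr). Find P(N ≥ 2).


ρ = 31.78/68.12 = 0.4665
P(N ≥ n) = ρ^n = 0.4665^2 = 0.217650

Final: 0.217650


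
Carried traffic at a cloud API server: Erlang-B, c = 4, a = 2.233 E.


B(4,2.233) = 0.120211 (Erlang-B)
Carried load = a(1 − B) = 2.233·(1 − 0.120211) = 2.233·0.879789 = 1.9646 E

Final: 1.9646 Erlangs


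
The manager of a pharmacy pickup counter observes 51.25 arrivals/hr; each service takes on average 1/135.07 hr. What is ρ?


ρ = λ/μ = 51.25/135.07 = 0.3794

Final: 0.3794
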